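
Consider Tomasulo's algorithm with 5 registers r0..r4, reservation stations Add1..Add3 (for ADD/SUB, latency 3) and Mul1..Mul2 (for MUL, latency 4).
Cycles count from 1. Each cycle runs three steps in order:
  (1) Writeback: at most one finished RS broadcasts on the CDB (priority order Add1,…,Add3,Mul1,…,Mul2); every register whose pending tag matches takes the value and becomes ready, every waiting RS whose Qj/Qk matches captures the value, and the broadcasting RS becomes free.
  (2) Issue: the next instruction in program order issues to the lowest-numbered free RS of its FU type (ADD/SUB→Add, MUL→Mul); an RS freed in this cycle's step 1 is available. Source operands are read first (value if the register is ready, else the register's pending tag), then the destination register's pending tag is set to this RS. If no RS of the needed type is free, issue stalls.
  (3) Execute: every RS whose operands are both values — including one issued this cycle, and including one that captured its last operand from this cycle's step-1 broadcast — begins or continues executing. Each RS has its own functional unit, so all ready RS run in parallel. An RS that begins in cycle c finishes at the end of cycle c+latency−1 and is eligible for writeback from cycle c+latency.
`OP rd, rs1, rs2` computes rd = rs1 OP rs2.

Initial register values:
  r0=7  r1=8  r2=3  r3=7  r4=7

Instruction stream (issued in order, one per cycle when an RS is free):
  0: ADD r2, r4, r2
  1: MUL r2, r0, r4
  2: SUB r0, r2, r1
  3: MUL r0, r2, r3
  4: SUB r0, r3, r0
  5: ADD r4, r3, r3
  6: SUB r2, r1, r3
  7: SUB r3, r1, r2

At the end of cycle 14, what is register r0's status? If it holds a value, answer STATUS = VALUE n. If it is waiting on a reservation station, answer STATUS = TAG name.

  c1: issue ADD r2<-Add1  regs: r0:7,r1:8,r2:Add1,r3:7,r4:7
  c2: issue MUL r2<-Mul1  regs: r0:7,r1:8,r2:Mul1,r3:7,r4:7
  c3: issue SUB r0<-Add2  regs: r0:Add2,r1:8,r2:Mul1,r3:7,r4:7
  c4: CDB Add1=10; issue MUL r0<-Mul2  regs: r0:Mul2,r1:8,r2:Mul1,r3:7,r4:7
  c5: issue SUB r0<-Add1  regs: r0:Add1,r1:8,r2:Mul1,r3:7,r4:7
  c6: CDB Mul1=49; issue ADD r4<-Add3  regs: r0:Add1,r1:8,r2:49,r3:7,r4:Add3
  c7: stall  regs: r0:Add1,r1:8,r2:49,r3:7,r4:Add3
  c8: stall  regs: r0:Add1,r1:8,r2:49,r3:7,r4:Add3
  c9: CDB Add2=41; issue SUB r2<-Add2  regs: r0:Add1,r1:8,r2:Add2,r3:7,r4:Add3
  c10: CDB Add3=14; issue SUB r3<-Add3  regs: r0:Add1,r1:8,r2:Add2,r3:Add3,r4:14
  c11: CDB Mul2=343  regs: r0:Add1,r1:8,r2:Add2,r3:Add3,r4:14
  c12: CDB Add2=1  regs: r0:Add1,r1:8,r2:1,r3:Add3,r4:14
  c13: -  regs: r0:Add1,r1:8,r2:1,r3:Add3,r4:14
  c14: CDB Add1=-336  regs: r0:-336,r1:8,r2:1,r3:Add3,r4:14

STATUS = VALUE -336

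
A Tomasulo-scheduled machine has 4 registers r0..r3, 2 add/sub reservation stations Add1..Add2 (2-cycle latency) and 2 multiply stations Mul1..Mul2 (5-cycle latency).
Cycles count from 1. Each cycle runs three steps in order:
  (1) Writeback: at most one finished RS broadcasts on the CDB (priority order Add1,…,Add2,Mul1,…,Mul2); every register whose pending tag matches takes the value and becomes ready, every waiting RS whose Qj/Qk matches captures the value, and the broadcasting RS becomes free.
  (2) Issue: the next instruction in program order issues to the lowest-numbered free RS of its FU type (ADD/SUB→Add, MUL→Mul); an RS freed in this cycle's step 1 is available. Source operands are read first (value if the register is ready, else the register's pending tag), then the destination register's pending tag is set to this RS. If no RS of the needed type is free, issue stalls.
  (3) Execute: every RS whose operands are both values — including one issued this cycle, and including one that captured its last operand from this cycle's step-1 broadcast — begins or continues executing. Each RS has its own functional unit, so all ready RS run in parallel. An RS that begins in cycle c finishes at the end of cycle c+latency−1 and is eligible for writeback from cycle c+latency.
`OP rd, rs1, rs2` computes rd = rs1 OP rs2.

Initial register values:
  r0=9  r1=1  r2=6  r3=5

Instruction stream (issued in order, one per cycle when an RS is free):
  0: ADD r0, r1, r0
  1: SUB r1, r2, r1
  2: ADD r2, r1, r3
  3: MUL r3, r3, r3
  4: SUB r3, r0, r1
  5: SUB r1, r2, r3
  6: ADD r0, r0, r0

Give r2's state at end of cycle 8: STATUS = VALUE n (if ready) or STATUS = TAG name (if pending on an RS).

STATUS = VALUE 10

  c1: issue ADD r0<-Add1  regs: r0:Add1,r1:1,r2:6,r3:5
  c2: issue SUB r1<-Add2  regs: r0:Add1,r1:Add2,r2:6,r3:5
  c3: CDB Add1=10; issue ADD r2<-Add1  regs: r0:10,r1:Add2,r2:Add1,r3:5
  c4: CDB Add2=5; issue MUL r3<-Mul1  regs: r0:10,r1:5,r2:Add1,r3:Mul1
  c5: issue SUB r3<-Add2  regs: r0:10,r1:5,r2:Add1,r3:Add2
  c6: CDB Add1=10; issue SUB r1<-Add1  regs: r0:10,r1:Add1,r2:10,r3:Add2
  c7: CDB Add2=5; issue ADD r0<-Add2  regs: r0:Add2,r1:Add1,r2:10,r3:5
  c8: -  regs: r0:Add2,r1:Add1,r2:10,r3:5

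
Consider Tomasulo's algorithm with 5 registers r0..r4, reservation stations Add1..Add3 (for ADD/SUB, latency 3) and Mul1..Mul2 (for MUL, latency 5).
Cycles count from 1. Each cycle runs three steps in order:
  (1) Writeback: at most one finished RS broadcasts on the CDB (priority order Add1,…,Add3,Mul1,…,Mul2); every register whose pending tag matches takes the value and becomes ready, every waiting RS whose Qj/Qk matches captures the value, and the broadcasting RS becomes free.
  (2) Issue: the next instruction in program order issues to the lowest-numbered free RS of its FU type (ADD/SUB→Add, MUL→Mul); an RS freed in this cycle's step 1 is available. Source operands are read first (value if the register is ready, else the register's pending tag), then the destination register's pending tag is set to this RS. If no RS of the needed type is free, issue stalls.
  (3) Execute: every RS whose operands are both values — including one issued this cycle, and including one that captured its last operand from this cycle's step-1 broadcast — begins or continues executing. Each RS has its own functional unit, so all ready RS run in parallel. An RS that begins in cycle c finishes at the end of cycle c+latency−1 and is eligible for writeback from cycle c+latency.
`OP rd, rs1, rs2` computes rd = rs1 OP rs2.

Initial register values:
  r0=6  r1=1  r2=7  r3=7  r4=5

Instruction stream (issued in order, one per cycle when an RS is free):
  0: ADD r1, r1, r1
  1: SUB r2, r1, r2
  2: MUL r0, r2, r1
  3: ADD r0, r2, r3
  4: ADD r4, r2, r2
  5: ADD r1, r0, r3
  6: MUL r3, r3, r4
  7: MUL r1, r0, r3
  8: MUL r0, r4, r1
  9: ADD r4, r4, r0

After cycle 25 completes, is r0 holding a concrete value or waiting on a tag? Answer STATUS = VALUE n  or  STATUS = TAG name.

c1: issue ADD r1<-Add1 | r0:6,r1:Add1,r2:7,r3:7,r4:5
c2: issue SUB r2<-Add2 | r0:6,r1:Add1,r2:Add2,r3:7,r4:5
c3: issue MUL r0<-Mul1 | r0:Mul1,r1:Add1,r2:Add2,r3:7,r4:5
c4: CDB Add1=2; issue ADD r0<-Add1 | r0:Add1,r1:2,r2:Add2,r3:7,r4:5
c5: issue ADD r4<-Add3 | r0:Add1,r1:2,r2:Add2,r3:7,r4:Add3
c6: stall | r0:Add1,r1:2,r2:Add2,r3:7,r4:Add3
c7: CDB Add2=-5; issue ADD r1<-Add2 | r0:Add1,r1:Add2,r2:-5,r3:7,r4:Add3
c8: issue MUL r3<-Mul2 | r0:Add1,r1:Add2,r2:-5,r3:Mul2,r4:Add3
c9: stall | r0:Add1,r1:Add2,r2:-5,r3:Mul2,r4:Add3
c10: CDB Add1=2; stall | r0:2,r1:Add2,r2:-5,r3:Mul2,r4:Add3
c11: CDB Add3=-10; stall | r0:2,r1:Add2,r2:-5,r3:Mul2,r4:-10
c12: CDB Mul1=-10; issue MUL r1<-Mul1 | r0:2,r1:Mul1,r2:-5,r3:Mul2,r4:-10
c13: CDB Add2=9; stall | r0:2,r1:Mul1,r2:-5,r3:Mul2,r4:-10
c14: stall | r0:2,r1:Mul1,r2:-5,r3:Mul2,r4:-10
c15: stall | r0:2,r1:Mul1,r2:-5,r3:Mul2,r4:-10
c16: CDB Mul2=-70; issue MUL r0<-Mul2 | r0:Mul2,r1:Mul1,r2:-5,r3:-70,r4:-10
c17: issue ADD r4<-Add1 | r0:Mul2,r1:Mul1,r2:-5,r3:-70,r4:Add1
c18: - | r0:Mul2,r1:Mul1,r2:-5,r3:-70,r4:Add1
c19: - | r0:Mul2,r1:Mul1,r2:-5,r3:-70,r4:Add1
c20: - | r0:Mul2,r1:Mul1,r2:-5,r3:-70,r4:Add1
c21: CDB Mul1=-140 | r0:Mul2,r1:-140,r2:-5,r3:-70,r4:Add1
c22: - | r0:Mul2,r1:-140,r2:-5,r3:-70,r4:Add1
c23: - | r0:Mul2,r1:-140,r2:-5,r3:-70,r4:Add1
c24: - | r0:Mul2,r1:-140,r2:-5,r3:-70,r4:Add1
c25: - | r0:Mul2,r1:-140,r2:-5,r3:-70,r4:Add1

STATUS = TAG Mul2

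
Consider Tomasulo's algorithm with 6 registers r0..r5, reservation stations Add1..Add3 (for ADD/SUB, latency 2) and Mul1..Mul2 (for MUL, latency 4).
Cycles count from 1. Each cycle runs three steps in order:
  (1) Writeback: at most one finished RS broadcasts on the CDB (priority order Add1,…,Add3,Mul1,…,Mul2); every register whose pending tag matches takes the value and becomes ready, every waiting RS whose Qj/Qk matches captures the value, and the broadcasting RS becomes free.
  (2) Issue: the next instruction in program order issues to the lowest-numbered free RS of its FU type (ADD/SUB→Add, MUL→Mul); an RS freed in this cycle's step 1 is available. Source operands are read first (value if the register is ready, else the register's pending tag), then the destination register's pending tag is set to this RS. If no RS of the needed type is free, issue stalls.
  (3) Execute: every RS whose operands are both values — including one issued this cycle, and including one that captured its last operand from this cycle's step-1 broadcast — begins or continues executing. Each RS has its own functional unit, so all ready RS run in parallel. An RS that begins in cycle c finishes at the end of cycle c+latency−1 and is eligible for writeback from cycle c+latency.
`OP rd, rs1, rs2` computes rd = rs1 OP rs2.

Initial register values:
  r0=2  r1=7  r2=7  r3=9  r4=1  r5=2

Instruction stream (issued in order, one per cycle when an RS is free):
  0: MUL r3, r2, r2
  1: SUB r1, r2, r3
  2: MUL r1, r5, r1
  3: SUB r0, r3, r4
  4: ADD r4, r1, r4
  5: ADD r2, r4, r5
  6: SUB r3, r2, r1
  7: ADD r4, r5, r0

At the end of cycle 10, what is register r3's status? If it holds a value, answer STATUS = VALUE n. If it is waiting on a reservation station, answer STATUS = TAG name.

STATUS = TAG Add2

  c1: issue MUL r3<-Mul1  regs: r0:2,r1:7,r2:7,r3:Mul1,r4:1,r5:2
  c2: issue SUB r1<-Add1  regs: r0:2,r1:Add1,r2:7,r3:Mul1,r4:1,r5:2
  c3: issue MUL r1<-Mul2  regs: r0:2,r1:Mul2,r2:7,r3:Mul1,r4:1,r5:2
  c4: issue SUB r0<-Add2  regs: r0:Add2,r1:Mul2,r2:7,r3:Mul1,r4:1,r5:2
  c5: CDB Mul1=49; issue ADD r4<-Add3  regs: r0:Add2,r1:Mul2,r2:7,r3:49,r4:Add3,r5:2
  c6: stall  regs: r0:Add2,r1:Mul2,r2:7,r3:49,r4:Add3,r5:2
  c7: CDB Add1=-42; issue ADD r2<-Add1  regs: r0:Add2,r1:Mul2,r2:Add1,r3:49,r4:Add3,r5:2
  c8: CDB Add2=48; issue SUB r3<-Add2  regs: r0:48,r1:Mul2,r2:Add1,r3:Add2,r4:Add3,r5:2
  c9: stall  regs: r0:48,r1:Mul2,r2:Add1,r3:Add2,r4:Add3,r5:2
  c10: stall  regs: r0:48,r1:Mul2,r2:Add1,r3:Add2,r4:Add3,r5:2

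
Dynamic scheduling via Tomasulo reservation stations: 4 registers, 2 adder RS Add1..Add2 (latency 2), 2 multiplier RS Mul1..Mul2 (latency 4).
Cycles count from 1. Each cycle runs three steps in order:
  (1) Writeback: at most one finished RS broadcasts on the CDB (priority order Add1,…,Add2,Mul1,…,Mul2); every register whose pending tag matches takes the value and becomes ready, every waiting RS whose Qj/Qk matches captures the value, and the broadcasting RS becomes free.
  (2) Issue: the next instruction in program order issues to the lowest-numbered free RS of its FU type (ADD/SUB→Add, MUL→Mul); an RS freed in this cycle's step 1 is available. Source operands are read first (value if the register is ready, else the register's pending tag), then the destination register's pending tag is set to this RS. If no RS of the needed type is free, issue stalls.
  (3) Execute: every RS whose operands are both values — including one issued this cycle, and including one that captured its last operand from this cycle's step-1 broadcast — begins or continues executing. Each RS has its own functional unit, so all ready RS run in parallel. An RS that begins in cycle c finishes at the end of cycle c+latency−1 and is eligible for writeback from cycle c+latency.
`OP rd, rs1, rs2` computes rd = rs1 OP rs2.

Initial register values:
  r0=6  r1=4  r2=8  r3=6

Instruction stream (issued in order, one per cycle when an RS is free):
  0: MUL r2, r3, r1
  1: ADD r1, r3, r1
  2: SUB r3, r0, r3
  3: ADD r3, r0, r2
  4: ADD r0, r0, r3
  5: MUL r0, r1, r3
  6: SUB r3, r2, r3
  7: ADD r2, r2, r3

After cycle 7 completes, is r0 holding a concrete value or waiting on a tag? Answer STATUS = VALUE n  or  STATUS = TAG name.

STATUS = TAG Mul1

cycle 1: issue MUL r2<-Mul1 // r0:6,r1:4,r2:Mul1,r3:6
cycle 2: issue ADD r1<-Add1 // r0:6,r1:Add1,r2:Mul1,r3:6
cycle 3: issue SUB r3<-Add2 // r0:6,r1:Add1,r2:Mul1,r3:Add2
cycle 4: CDB Add1=10; issue ADD r3<-Add1 // r0:6,r1:10,r2:Mul1,r3:Add1
cycle 5: CDB Add2=0; issue ADD r0<-Add2 // r0:Add2,r1:10,r2:Mul1,r3:Add1
cycle 6: CDB Mul1=24; issue MUL r0<-Mul1 // r0:Mul1,r1:10,r2:24,r3:Add1
cycle 7: stall // r0:Mul1,r1:10,r2:24,r3:Add1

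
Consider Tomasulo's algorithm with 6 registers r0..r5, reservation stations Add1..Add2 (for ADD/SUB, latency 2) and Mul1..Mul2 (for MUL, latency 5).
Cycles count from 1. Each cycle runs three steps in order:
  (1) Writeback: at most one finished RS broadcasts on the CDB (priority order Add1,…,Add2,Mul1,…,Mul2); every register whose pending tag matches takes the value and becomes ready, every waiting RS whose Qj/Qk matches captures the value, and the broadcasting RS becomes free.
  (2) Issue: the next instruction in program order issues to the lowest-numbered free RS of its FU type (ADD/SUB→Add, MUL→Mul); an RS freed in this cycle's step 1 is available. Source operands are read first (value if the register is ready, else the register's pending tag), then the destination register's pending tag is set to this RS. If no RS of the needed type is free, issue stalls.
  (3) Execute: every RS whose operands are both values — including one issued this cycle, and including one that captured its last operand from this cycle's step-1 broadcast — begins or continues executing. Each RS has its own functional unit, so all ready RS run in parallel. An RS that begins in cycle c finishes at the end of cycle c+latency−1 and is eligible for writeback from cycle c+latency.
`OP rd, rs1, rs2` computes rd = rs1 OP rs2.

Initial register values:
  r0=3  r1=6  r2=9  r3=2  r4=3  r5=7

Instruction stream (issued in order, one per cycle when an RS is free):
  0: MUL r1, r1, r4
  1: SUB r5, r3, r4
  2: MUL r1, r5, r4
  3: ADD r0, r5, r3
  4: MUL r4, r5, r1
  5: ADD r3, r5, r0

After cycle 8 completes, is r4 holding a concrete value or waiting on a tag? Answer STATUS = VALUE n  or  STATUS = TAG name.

cycle 1: issue MUL r1<-Mul1 // r0:3,r1:Mul1,r2:9,r3:2,r4:3,r5:7
cycle 2: issue SUB r5<-Add1 // r0:3,r1:Mul1,r2:9,r3:2,r4:3,r5:Add1
cycle 3: issue MUL r1<-Mul2 // r0:3,r1:Mul2,r2:9,r3:2,r4:3,r5:Add1
cycle 4: CDB Add1=-1; issue ADD r0<-Add1 // r0:Add1,r1:Mul2,r2:9,r3:2,r4:3,r5:-1
cycle 5: stall // r0:Add1,r1:Mul2,r2:9,r3:2,r4:3,r5:-1
cycle 6: CDB Add1=1; stall // r0:1,r1:Mul2,r2:9,r3:2,r4:3,r5:-1
cycle 7: CDB Mul1=18; issue MUL r4<-Mul1 // r0:1,r1:Mul2,r2:9,r3:2,r4:Mul1,r5:-1
cycle 8: issue ADD r3<-Add1 // r0:1,r1:Mul2,r2:9,r3:Add1,r4:Mul1,r5:-1

STATUS = TAG Mul1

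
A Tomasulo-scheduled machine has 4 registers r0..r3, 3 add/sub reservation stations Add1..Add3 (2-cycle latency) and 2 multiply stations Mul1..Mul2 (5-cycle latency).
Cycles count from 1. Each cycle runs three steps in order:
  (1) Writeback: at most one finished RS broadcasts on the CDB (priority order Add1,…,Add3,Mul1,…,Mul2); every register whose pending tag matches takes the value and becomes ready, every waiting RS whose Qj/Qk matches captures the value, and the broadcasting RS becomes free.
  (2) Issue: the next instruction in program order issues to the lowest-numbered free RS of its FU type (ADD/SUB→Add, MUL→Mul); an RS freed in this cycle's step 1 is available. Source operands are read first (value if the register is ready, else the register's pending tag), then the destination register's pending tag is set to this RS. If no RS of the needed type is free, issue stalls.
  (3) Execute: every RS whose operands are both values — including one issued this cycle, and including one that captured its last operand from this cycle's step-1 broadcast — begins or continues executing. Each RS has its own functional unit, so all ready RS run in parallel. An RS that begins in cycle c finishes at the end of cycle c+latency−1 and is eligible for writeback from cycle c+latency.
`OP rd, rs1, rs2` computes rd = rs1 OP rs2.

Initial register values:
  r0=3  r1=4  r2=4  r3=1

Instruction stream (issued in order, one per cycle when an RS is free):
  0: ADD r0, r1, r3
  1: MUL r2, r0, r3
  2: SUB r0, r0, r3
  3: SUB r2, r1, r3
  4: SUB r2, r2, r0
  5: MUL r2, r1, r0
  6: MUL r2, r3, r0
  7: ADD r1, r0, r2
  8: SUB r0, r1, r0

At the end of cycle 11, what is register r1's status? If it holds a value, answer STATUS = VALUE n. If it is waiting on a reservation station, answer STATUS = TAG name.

c1: issue ADD r0<-Add1 | r0:Add1,r1:4,r2:4,r3:1
c2: issue MUL r2<-Mul1 | r0:Add1,r1:4,r2:Mul1,r3:1
c3: CDB Add1=5; issue SUB r0<-Add1 | r0:Add1,r1:4,r2:Mul1,r3:1
c4: issue SUB r2<-Add2 | r0:Add1,r1:4,r2:Add2,r3:1
c5: CDB Add1=4; issue SUB r2<-Add1 | r0:4,r1:4,r2:Add1,r3:1
c6: CDB Add2=3; issue MUL r2<-Mul2 | r0:4,r1:4,r2:Mul2,r3:1
c7: stall | r0:4,r1:4,r2:Mul2,r3:1
c8: CDB Add1=-1; stall | r0:4,r1:4,r2:Mul2,r3:1
c9: CDB Mul1=5; issue MUL r2<-Mul1 | r0:4,r1:4,r2:Mul1,r3:1
c10: issue ADD r1<-Add1 | r0:4,r1:Add1,r2:Mul1,r3:1
c11: CDB Mul2=16; issue SUB r0<-Add2 | r0:Add2,r1:Add1,r2:Mul1,r3:1

STATUS = TAG Add1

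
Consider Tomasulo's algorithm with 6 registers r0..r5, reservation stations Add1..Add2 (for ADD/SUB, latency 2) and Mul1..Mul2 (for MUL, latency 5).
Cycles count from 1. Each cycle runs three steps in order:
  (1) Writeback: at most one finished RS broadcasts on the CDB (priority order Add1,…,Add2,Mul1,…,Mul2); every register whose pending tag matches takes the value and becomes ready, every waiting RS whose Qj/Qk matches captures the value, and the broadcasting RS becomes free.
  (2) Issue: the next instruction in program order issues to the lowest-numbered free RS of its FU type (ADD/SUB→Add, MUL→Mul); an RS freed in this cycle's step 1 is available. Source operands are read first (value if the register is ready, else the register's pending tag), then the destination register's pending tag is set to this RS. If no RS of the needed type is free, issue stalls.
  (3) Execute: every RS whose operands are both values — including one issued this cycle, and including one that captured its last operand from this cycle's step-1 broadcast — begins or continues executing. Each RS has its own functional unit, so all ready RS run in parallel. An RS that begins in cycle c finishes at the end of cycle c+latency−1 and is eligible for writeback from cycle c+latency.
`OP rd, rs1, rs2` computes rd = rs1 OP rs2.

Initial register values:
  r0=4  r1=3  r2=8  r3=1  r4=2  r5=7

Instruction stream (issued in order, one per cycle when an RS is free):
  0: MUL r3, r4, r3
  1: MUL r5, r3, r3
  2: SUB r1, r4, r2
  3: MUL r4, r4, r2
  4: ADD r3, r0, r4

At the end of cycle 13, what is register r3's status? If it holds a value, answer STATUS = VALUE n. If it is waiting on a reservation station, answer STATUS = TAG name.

STATUS = VALUE 20

  c1: issue MUL r3<-Mul1  regs: r0:4,r1:3,r2:8,r3:Mul1,r4:2,r5:7
  c2: issue MUL r5<-Mul2  regs: r0:4,r1:3,r2:8,r3:Mul1,r4:2,r5:Mul2
  c3: issue SUB r1<-Add1  regs: r0:4,r1:Add1,r2:8,r3:Mul1,r4:2,r5:Mul2
  c4: stall  regs: r0:4,r1:Add1,r2:8,r3:Mul1,r4:2,r5:Mul2
  c5: CDB Add1=-6; stall  regs: r0:4,r1:-6,r2:8,r3:Mul1,r4:2,r5:Mul2
  c6: CDB Mul1=2; issue MUL r4<-Mul1  regs: r0:4,r1:-6,r2:8,r3:2,r4:Mul1,r5:Mul2
  c7: issue ADD r3<-Add1  regs: r0:4,r1:-6,r2:8,r3:Add1,r4:Mul1,r5:Mul2
  c8: -  regs: r0:4,r1:-6,r2:8,r3:Add1,r4:Mul1,r5:Mul2
  c9: -  regs: r0:4,r1:-6,r2:8,r3:Add1,r4:Mul1,r5:Mul2
  c10: -  regs: r0:4,r1:-6,r2:8,r3:Add1,r4:Mul1,r5:Mul2
  c11: CDB Mul1=16  regs: r0:4,r1:-6,r2:8,r3:Add1,r4:16,r5:Mul2
  c12: CDB Mul2=4  regs: r0:4,r1:-6,r2:8,r3:Add1,r4:16,r5:4
  c13: CDB Add1=20  regs: r0:4,r1:-6,r2:8,r3:20,r4:16,r5:4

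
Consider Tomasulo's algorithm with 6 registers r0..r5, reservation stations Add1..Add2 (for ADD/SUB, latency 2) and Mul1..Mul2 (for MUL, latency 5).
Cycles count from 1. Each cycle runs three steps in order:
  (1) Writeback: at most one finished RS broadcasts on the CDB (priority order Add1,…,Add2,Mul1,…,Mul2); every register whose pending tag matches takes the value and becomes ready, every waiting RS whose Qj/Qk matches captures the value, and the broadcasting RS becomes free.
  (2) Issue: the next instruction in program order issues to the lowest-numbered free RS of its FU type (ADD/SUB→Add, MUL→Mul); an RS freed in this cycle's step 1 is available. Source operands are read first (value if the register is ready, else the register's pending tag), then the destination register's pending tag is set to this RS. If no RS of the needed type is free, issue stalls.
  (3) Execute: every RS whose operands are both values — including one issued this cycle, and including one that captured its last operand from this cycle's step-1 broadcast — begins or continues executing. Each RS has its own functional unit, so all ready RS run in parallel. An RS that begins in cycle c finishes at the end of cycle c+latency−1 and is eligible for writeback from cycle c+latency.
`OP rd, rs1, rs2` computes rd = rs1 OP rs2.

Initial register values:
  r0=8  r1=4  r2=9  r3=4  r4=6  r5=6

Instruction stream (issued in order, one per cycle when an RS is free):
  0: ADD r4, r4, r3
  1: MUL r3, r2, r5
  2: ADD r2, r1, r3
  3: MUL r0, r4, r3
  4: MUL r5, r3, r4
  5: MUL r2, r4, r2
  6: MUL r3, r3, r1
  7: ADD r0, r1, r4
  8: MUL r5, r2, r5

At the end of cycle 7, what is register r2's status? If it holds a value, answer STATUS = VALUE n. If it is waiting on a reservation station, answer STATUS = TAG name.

cycle 1: issue ADD r4<-Add1 // r0:8,r1:4,r2:9,r3:4,r4:Add1,r5:6
cycle 2: issue MUL r3<-Mul1 // r0:8,r1:4,r2:9,r3:Mul1,r4:Add1,r5:6
cycle 3: CDB Add1=10; issue ADD r2<-Add1 // r0:8,r1:4,r2:Add1,r3:Mul1,r4:10,r5:6
cycle 4: issue MUL r0<-Mul2 // r0:Mul2,r1:4,r2:Add1,r3:Mul1,r4:10,r5:6
cycle 5: stall // r0:Mul2,r1:4,r2:Add1,r3:Mul1,r4:10,r5:6
cycle 6: stall // r0:Mul2,r1:4,r2:Add1,r3:Mul1,r4:10,r5:6
cycle 7: CDB Mul1=54; issue MUL r5<-Mul1 // r0:Mul2,r1:4,r2:Add1,r3:54,r4:10,r5:Mul1

STATUS = TAG Add1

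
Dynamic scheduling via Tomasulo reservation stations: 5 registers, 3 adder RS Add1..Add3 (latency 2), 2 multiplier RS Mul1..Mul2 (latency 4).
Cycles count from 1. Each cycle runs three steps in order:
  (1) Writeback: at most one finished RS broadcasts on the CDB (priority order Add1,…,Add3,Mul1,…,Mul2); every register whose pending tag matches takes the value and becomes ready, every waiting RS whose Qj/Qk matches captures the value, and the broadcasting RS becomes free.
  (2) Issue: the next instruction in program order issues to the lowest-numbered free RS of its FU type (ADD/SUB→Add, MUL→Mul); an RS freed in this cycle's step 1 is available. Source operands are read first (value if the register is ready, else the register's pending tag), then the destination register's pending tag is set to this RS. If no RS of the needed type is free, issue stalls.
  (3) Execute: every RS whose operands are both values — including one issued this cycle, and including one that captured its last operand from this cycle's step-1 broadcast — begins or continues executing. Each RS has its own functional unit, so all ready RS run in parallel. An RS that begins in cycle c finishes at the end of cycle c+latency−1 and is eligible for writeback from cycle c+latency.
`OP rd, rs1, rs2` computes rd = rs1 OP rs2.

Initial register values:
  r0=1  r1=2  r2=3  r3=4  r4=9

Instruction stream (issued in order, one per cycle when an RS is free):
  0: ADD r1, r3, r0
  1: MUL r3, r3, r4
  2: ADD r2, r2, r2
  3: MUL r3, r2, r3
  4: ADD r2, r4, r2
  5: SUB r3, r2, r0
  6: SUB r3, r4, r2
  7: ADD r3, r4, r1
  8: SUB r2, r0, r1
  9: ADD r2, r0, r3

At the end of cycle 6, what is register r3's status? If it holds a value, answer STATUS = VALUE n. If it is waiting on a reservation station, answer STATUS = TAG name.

STATUS = TAG Add2

c1: issue ADD r1<-Add1 | r0:1,r1:Add1,r2:3,r3:4,r4:9
c2: issue MUL r3<-Mul1 | r0:1,r1:Add1,r2:3,r3:Mul1,r4:9
c3: CDB Add1=5; issue ADD r2<-Add1 | r0:1,r1:5,r2:Add1,r3:Mul1,r4:9
c4: issue MUL r3<-Mul2 | r0:1,r1:5,r2:Add1,r3:Mul2,r4:9
c5: CDB Add1=6; issue ADD r2<-Add1 | r0:1,r1:5,r2:Add1,r3:Mul2,r4:9
c6: CDB Mul1=36; issue SUB r3<-Add2 | r0:1,r1:5,r2:Add1,r3:Add2,r4:9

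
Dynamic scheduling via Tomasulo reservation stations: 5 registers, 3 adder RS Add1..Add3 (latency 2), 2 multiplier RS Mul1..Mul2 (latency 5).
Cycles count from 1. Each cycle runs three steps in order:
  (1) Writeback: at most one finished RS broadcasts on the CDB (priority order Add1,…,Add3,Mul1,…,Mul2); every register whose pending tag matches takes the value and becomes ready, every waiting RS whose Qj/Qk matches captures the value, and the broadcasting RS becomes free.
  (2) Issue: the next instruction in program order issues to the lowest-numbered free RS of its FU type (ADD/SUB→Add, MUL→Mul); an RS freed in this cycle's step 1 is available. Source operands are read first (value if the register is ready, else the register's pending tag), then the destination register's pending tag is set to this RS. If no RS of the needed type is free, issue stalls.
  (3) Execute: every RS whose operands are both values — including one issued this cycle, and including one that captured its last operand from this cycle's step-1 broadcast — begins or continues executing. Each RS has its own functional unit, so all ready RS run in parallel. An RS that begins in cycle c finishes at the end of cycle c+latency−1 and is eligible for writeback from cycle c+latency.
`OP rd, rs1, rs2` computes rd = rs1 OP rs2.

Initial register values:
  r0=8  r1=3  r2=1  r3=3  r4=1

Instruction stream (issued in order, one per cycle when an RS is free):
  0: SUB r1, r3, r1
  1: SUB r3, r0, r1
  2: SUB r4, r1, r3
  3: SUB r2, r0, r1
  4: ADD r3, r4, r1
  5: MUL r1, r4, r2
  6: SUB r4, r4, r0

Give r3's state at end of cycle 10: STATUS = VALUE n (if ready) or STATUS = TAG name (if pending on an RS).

cycle 1: issue SUB r1<-Add1 // r0:8,r1:Add1,r2:1,r3:3,r4:1
cycle 2: issue SUB r3<-Add2 // r0:8,r1:Add1,r2:1,r3:Add2,r4:1
cycle 3: CDB Add1=0; issue SUB r4<-Add1 // r0:8,r1:0,r2:1,r3:Add2,r4:Add1
cycle 4: issue SUB r2<-Add3 // r0:8,r1:0,r2:Add3,r3:Add2,r4:Add1
cycle 5: CDB Add2=8; issue ADD r3<-Add2 // r0:8,r1:0,r2:Add3,r3:Add2,r4:Add1
cycle 6: CDB Add3=8; issue MUL r1<-Mul1 // r0:8,r1:Mul1,r2:8,r3:Add2,r4:Add1
cycle 7: CDB Add1=-8; issue SUB r4<-Add1 // r0:8,r1:Mul1,r2:8,r3:Add2,r4:Add1
cycle 8: - // r0:8,r1:Mul1,r2:8,r3:Add2,r4:Add1
cycle 9: CDB Add1=-16 // r0:8,r1:Mul1,r2:8,r3:Add2,r4:-16
cycle 10: CDB Add2=-8 // r0:8,r1:Mul1,r2:8,r3:-8,r4:-16

STATUS = VALUE -8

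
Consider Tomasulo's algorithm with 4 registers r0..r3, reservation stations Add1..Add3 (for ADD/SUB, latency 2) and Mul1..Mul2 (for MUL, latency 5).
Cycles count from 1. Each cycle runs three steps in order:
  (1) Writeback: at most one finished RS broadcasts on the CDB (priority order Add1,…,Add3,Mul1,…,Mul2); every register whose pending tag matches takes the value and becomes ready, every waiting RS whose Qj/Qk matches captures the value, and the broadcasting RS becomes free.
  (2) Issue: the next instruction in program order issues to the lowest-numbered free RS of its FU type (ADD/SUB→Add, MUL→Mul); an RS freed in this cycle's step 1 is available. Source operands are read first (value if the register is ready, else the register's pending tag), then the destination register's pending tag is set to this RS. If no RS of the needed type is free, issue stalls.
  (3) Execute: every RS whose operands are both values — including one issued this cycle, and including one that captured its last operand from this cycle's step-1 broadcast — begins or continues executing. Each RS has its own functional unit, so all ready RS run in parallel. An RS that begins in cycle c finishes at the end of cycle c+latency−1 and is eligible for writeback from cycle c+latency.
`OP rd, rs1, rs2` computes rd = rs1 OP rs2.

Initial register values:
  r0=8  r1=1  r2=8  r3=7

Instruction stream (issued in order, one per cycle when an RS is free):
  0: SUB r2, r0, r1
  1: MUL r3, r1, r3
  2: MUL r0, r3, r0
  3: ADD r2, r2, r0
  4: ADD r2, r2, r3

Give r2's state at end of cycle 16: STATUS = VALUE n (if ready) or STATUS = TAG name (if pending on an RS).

  c1: issue SUB r2<-Add1  regs: r0:8,r1:1,r2:Add1,r3:7
  c2: issue MUL r3<-Mul1  regs: r0:8,r1:1,r2:Add1,r3:Mul1
  c3: CDB Add1=7; issue MUL r0<-Mul2  regs: r0:Mul2,r1:1,r2:7,r3:Mul1
  c4: issue ADD r2<-Add1  regs: r0:Mul2,r1:1,r2:Add1,r3:Mul1
  c5: issue ADD r2<-Add2  regs: r0:Mul2,r1:1,r2:Add2,r3:Mul1
  c6: -  regs: r0:Mul2,r1:1,r2:Add2,r3:Mul1
  c7: CDB Mul1=7  regs: r0:Mul2,r1:1,r2:Add2,r3:7
  c8: -  regs: r0:Mul2,r1:1,r2:Add2,r3:7
  c9: -  regs: r0:Mul2,r1:1,r2:Add2,r3:7
  c10: -  regs: r0:Mul2,r1:1,r2:Add2,r3:7
  c11: -  regs: r0:Mul2,r1:1,r2:Add2,r3:7
  c12: CDB Mul2=56  regs: r0:56,r1:1,r2:Add2,r3:7
  c13: -  regs: r0:56,r1:1,r2:Add2,r3:7
  c14: CDB Add1=63  regs: r0:56,r1:1,r2:Add2,r3:7
  c15: -  regs: r0:56,r1:1,r2:Add2,r3:7
  c16: CDB Add2=70  regs: r0:56,r1:1,r2:70,r3:7

STATUS = VALUE 70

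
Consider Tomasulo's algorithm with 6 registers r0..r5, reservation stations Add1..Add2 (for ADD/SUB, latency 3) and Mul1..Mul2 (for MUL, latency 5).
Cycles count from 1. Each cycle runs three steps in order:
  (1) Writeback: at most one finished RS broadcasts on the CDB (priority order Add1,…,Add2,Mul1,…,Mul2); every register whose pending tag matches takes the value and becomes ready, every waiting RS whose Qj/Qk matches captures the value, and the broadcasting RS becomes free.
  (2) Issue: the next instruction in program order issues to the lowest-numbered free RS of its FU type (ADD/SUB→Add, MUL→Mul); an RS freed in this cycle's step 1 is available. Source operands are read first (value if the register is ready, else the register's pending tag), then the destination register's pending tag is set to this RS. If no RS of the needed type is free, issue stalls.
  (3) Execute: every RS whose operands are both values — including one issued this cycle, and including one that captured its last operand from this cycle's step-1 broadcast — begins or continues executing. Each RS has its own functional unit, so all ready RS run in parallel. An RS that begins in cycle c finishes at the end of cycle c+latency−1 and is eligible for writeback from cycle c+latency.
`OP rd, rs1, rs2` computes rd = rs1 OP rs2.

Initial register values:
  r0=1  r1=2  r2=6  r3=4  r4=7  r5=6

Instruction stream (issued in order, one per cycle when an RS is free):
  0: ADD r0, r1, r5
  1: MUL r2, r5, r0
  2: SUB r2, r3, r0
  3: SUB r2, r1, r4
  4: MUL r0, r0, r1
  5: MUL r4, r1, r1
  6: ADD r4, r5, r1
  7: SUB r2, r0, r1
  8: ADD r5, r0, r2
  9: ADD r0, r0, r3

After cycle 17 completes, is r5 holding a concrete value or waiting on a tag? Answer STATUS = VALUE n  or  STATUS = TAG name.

cycle 1: issue ADD r0<-Add1 // r0:Add1,r1:2,r2:6,r3:4,r4:7,r5:6
cycle 2: issue MUL r2<-Mul1 // r0:Add1,r1:2,r2:Mul1,r3:4,r4:7,r5:6
cycle 3: issue SUB r2<-Add2 // r0:Add1,r1:2,r2:Add2,r3:4,r4:7,r5:6
cycle 4: CDB Add1=8; issue SUB r2<-Add1 // r0:8,r1:2,r2:Add1,r3:4,r4:7,r5:6
cycle 5: issue MUL r0<-Mul2 // r0:Mul2,r1:2,r2:Add1,r3:4,r4:7,r5:6
cycle 6: stall // r0:Mul2,r1:2,r2:Add1,r3:4,r4:7,r5:6
cycle 7: CDB Add1=-5; stall // r0:Mul2,r1:2,r2:-5,r3:4,r4:7,r5:6
cycle 8: CDB Add2=-4; stall // r0:Mul2,r1:2,r2:-5,r3:4,r4:7,r5:6
cycle 9: CDB Mul1=48; issue MUL r4<-Mul1 // r0:Mul2,r1:2,r2:-5,r3:4,r4:Mul1,r5:6
cycle 10: CDB Mul2=16; issue ADD r4<-Add1 // r0:16,r1:2,r2:-5,r3:4,r4:Add1,r5:6
cycle 11: issue SUB r2<-Add2 // r0:16,r1:2,r2:Add2,r3:4,r4:Add1,r5:6
cycle 12: stall // r0:16,r1:2,r2:Add2,r3:4,r4:Add1,r5:6
cycle 13: CDB Add1=8; issue ADD r5<-Add1 // r0:16,r1:2,r2:Add2,r3:4,r4:8,r5:Add1
cycle 14: CDB Add2=14; issue ADD r0<-Add2 // r0:Add2,r1:2,r2:14,r3:4,r4:8,r5:Add1
cycle 15: CDB Mul1=4 // r0:Add2,r1:2,r2:14,r3:4,r4:8,r5:Add1
cycle 16: - // r0:Add2,r1:2,r2:14,r3:4,r4:8,r5:Add1
cycle 17: CDB Add1=30 // r0:Add2,r1:2,r2:14,r3:4,r4:8,r5:30

STATUS = VALUE 30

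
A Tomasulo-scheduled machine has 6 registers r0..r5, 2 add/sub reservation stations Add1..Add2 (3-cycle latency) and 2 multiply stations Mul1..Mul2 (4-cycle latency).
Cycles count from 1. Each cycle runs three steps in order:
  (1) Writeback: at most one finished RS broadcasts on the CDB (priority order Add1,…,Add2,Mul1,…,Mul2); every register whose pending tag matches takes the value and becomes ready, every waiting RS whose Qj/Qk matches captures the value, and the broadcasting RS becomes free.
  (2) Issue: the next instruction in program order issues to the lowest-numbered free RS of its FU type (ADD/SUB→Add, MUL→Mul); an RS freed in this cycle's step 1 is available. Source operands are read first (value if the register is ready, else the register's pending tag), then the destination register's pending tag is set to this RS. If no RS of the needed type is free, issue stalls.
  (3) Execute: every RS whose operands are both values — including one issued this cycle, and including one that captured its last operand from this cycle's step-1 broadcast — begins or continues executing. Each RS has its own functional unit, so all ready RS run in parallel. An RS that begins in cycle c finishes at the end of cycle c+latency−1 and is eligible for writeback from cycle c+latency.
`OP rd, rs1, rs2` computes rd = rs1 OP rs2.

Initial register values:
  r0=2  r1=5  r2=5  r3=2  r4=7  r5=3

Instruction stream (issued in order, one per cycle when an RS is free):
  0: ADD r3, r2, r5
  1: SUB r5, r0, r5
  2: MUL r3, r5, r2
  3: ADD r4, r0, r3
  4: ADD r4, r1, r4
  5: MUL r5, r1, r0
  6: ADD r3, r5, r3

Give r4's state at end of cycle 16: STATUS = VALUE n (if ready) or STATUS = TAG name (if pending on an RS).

c1: issue ADD r3<-Add1 | r0:2,r1:5,r2:5,r3:Add1,r4:7,r5:3
c2: issue SUB r5<-Add2 | r0:2,r1:5,r2:5,r3:Add1,r4:7,r5:Add2
c3: issue MUL r3<-Mul1 | r0:2,r1:5,r2:5,r3:Mul1,r4:7,r5:Add2
c4: CDB Add1=8; issue ADD r4<-Add1 | r0:2,r1:5,r2:5,r3:Mul1,r4:Add1,r5:Add2
c5: CDB Add2=-1; issue ADD r4<-Add2 | r0:2,r1:5,r2:5,r3:Mul1,r4:Add2,r5:-1
c6: issue MUL r5<-Mul2 | r0:2,r1:5,r2:5,r3:Mul1,r4:Add2,r5:Mul2
c7: stall | r0:2,r1:5,r2:5,r3:Mul1,r4:Add2,r5:Mul2
c8: stall | r0:2,r1:5,r2:5,r3:Mul1,r4:Add2,r5:Mul2
c9: CDB Mul1=-5; stall | r0:2,r1:5,r2:5,r3:-5,r4:Add2,r5:Mul2
c10: CDB Mul2=10; stall | r0:2,r1:5,r2:5,r3:-5,r4:Add2,r5:10
c11: stall | r0:2,r1:5,r2:5,r3:-5,r4:Add2,r5:10
c12: CDB Add1=-3; issue ADD r3<-Add1 | r0:2,r1:5,r2:5,r3:Add1,r4:Add2,r5:10
c13: - | r0:2,r1:5,r2:5,r3:Add1,r4:Add2,r5:10
c14: - | r0:2,r1:5,r2:5,r3:Add1,r4:Add2,r5:10
c15: CDB Add1=5 | r0:2,r1:5,r2:5,r3:5,r4:Add2,r5:10
c16: CDB Add2=2 | r0:2,r1:5,r2:5,r3:5,r4:2,r5:10

STATUS = VALUE 2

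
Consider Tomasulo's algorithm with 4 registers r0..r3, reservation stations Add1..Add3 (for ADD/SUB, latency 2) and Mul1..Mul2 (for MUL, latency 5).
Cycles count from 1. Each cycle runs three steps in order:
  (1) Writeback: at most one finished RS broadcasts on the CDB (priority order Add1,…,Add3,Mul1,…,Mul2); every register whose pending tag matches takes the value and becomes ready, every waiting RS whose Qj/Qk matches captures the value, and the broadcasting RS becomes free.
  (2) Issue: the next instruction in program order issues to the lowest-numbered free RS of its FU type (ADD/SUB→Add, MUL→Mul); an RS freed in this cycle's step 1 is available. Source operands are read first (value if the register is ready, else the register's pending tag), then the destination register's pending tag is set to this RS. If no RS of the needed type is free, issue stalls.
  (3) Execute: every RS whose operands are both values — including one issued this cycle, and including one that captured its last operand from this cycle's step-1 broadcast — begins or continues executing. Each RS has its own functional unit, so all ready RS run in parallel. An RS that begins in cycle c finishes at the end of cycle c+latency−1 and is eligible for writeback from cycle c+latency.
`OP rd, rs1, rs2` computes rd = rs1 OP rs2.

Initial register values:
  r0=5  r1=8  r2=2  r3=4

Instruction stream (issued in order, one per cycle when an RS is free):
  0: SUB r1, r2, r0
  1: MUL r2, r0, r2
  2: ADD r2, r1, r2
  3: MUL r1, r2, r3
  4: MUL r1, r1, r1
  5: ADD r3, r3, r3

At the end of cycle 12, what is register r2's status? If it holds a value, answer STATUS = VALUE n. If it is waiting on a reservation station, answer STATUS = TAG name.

STATUS = VALUE 7

  c1: issue SUB r1<-Add1  regs: r0:5,r1:Add1,r2:2,r3:4
  c2: issue MUL r2<-Mul1  regs: r0:5,r1:Add1,r2:Mul1,r3:4
  c3: CDB Add1=-3; issue ADD r2<-Add1  regs: r0:5,r1:-3,r2:Add1,r3:4
  c4: issue MUL r1<-Mul2  regs: r0:5,r1:Mul2,r2:Add1,r3:4
  c5: stall  regs: r0:5,r1:Mul2,r2:Add1,r3:4
  c6: stall  regs: r0:5,r1:Mul2,r2:Add1,r3:4
  c7: CDB Mul1=10; issue MUL r1<-Mul1  regs: r0:5,r1:Mul1,r2:Add1,r3:4
  c8: issue ADD r3<-Add2  regs: r0:5,r1:Mul1,r2:Add1,r3:Add2
  c9: CDB Add1=7  regs: r0:5,r1:Mul1,r2:7,r3:Add2
  c10: CDB Add2=8  regs: r0:5,r1:Mul1,r2:7,r3:8
  c11: -  regs: r0:5,r1:Mul1,r2:7,r3:8
  c12: -  regs: r0:5,r1:Mul1,r2:7,r3:8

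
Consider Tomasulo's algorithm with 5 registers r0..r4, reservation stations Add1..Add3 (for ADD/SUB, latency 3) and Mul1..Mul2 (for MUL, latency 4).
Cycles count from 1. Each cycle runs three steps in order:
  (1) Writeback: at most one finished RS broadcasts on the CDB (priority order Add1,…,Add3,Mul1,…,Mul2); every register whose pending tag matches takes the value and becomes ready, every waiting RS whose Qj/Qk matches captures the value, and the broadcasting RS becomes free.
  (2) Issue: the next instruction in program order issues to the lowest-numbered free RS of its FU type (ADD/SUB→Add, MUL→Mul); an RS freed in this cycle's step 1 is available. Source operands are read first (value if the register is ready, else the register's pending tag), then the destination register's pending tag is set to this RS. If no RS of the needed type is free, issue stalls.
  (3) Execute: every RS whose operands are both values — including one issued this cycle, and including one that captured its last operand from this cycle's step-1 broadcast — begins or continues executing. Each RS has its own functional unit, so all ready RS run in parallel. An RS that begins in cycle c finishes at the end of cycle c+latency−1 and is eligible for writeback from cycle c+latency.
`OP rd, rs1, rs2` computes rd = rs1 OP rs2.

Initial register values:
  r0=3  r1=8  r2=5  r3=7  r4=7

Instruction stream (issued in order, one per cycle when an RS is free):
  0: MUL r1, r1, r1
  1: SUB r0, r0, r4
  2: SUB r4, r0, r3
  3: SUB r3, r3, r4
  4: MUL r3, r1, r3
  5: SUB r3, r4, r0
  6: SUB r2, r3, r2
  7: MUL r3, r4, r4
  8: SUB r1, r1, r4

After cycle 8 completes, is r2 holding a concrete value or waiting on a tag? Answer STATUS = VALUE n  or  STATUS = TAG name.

STATUS = TAG Add2

c1: issue MUL r1<-Mul1 | r0:3,r1:Mul1,r2:5,r3:7,r4:7
c2: issue SUB r0<-Add1 | r0:Add1,r1:Mul1,r2:5,r3:7,r4:7
c3: issue SUB r4<-Add2 | r0:Add1,r1:Mul1,r2:5,r3:7,r4:Add2
c4: issue SUB r3<-Add3 | r0:Add1,r1:Mul1,r2:5,r3:Add3,r4:Add2
c5: CDB Add1=-4; issue MUL r3<-Mul2 | r0:-4,r1:Mul1,r2:5,r3:Mul2,r4:Add2
c6: CDB Mul1=64; issue SUB r3<-Add1 | r0:-4,r1:64,r2:5,r3:Add1,r4:Add2
c7: stall | r0:-4,r1:64,r2:5,r3:Add1,r4:Add2
c8: CDB Add2=-11; issue SUB r2<-Add2 | r0:-4,r1:64,r2:Add2,r3:Add1,r4:-11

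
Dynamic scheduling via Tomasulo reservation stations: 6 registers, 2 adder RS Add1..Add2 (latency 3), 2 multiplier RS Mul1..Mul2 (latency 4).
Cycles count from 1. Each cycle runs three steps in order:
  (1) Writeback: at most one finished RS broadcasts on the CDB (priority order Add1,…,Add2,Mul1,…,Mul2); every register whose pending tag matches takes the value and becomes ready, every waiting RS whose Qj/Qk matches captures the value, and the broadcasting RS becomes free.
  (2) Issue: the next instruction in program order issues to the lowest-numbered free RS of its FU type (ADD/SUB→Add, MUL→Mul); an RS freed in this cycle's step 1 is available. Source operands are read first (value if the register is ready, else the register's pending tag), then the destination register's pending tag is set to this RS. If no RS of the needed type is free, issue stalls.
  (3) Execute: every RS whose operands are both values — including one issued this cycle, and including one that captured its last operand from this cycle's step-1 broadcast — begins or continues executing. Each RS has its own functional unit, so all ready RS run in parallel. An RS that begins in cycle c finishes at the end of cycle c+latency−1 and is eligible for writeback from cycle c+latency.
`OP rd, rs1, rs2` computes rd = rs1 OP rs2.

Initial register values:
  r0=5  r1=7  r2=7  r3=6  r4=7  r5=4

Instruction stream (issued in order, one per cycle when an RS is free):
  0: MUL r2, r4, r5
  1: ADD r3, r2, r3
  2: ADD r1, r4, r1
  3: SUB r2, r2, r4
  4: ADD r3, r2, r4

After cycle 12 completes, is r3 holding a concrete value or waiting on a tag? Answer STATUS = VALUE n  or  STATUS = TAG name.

  c1: issue MUL r2<-Mul1  regs: r0:5,r1:7,r2:Mul1,r3:6,r4:7,r5:4
  c2: issue ADD r3<-Add1  regs: r0:5,r1:7,r2:Mul1,r3:Add1,r4:7,r5:4
  c3: issue ADD r1<-Add2  regs: r0:5,r1:Add2,r2:Mul1,r3:Add1,r4:7,r5:4
  c4: stall  regs: r0:5,r1:Add2,r2:Mul1,r3:Add1,r4:7,r5:4
  c5: CDB Mul1=28; stall  regs: r0:5,r1:Add2,r2:28,r3:Add1,r4:7,r5:4
  c6: CDB Add2=14; issue SUB r2<-Add2  regs: r0:5,r1:14,r2:Add2,r3:Add1,r4:7,r5:4
  c7: stall  regs: r0:5,r1:14,r2:Add2,r3:Add1,r4:7,r5:4
  c8: CDB Add1=34; issue ADD r3<-Add1  regs: r0:5,r1:14,r2:Add2,r3:Add1,r4:7,r5:4
  c9: CDB Add2=21  regs: r0:5,r1:14,r2:21,r3:Add1,r4:7,r5:4
  c10: -  regs: r0:5,r1:14,r2:21,r3:Add1,r4:7,r5:4
  c11: -  regs: r0:5,r1:14,r2:21,r3:Add1,r4:7,r5:4
  c12: CDB Add1=28  regs: r0:5,r1:14,r2:21,r3:28,r4:7,r5:4

STATUS = VALUE 28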